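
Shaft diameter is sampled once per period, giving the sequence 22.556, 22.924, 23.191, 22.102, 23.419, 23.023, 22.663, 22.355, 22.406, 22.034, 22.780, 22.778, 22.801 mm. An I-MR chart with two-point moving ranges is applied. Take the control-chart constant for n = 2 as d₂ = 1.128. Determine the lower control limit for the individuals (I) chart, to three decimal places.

21.520

X̄ = (22.556 + 22.924 + 23.191 + 22.102 + 23.419 + 23.023 + 22.663 + 22.355 + 22.406 + 22.034 + 22.780 + 22.778 + 22.801) / 13 = 22.6948
Moving ranges: 0.368, 0.267, 1.089, 1.317, 0.396, 0.360, 0.308, 0.051, 0.372, 0.746, 0.002, 0.023; M̄R̄ = 5.2990 / 12 = 0.4416
LCL = X̄ − 3·M̄R̄/d₂ = 22.6948 − 3 × 0.4416 / 1.128 = 21.5203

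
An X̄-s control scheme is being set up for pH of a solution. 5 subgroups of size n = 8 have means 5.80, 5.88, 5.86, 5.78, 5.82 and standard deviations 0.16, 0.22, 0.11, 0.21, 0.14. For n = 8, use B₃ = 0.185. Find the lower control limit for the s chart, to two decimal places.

0.03

s̄ = (0.16 + 0.22 + 0.11 + 0.21 + 0.14) / 5 = 0.1680
LCL_s = B₃·s̄ = 0.185 × 0.1680 = 0.0311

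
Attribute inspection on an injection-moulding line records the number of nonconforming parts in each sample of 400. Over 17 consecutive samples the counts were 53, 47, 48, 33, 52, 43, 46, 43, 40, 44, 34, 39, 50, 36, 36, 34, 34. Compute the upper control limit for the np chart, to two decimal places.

60.25

p̄ = Σdᵢ / (k·n) = 712 / (17 × 400) = 0.10471
UCL = np̄ + 3·√(np̄(1−p̄)) = 41.8824 + 3 × √(41.8824×0.89529) = 41.8824 + 3 × 6.1235 = 60.2528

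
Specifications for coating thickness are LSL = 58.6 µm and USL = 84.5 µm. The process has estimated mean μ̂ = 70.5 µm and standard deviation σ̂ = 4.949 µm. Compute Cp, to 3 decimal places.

0.872

Cp = (USL − LSL) / (6σ̂) = (84.5 − 58.6) / (6 × 4.949) = 25.9000 / 29.6940 = 0.8722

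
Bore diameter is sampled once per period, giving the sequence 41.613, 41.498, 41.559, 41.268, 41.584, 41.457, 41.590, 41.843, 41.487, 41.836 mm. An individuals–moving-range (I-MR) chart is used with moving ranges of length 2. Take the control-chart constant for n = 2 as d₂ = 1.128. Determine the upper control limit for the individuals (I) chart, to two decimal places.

42.16

X̄ = (41.613 + 41.498 + 41.559 + 41.268 + 41.584 + 41.457 + 41.590 + 41.843 + 41.487 + 41.836) / 10 = 41.5735
Moving ranges: 0.115, 0.061, 0.291, 0.316, 0.127, 0.133, 0.253, 0.356, 0.349; M̄R̄ = 2.0010 / 9 = 0.2223
UCL = X̄ + 3·M̄R̄/d₂ = 41.5735 + 3 × 0.2223 / 1.128 = 42.1648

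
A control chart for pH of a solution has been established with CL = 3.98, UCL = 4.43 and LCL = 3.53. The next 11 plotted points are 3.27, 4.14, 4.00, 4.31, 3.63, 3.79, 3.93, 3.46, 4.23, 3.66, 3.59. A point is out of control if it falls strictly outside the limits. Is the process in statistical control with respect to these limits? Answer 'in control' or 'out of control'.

out of control

Compare each point to [3.53, 4.43]: sample 1 = 3.27 < LCL; sample 8 = 3.46 < LCL.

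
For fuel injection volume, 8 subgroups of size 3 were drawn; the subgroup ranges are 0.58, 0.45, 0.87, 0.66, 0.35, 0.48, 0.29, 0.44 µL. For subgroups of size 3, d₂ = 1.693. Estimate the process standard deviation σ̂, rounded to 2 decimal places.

0.30

R̄ = (0.58 + 0.45 + 0.87 + 0.66 + 0.35 + 0.48 + 0.29 + 0.44) / 8 = 0.5150
σ̂ = R̄ / d₂ = 0.5150 / 1.693 = 0.3042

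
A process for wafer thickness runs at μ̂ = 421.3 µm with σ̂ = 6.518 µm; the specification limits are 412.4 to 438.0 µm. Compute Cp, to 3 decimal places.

0.655

Cp = (USL − LSL) / (6σ̂) = (438.0 − 412.4) / (6 × 6.518) = 25.6000 / 39.1080 = 0.6546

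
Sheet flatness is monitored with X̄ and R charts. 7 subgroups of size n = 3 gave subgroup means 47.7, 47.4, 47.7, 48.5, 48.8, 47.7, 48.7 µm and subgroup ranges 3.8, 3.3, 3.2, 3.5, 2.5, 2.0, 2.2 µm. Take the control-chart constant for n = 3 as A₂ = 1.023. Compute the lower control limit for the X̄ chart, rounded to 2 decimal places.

X̄̄ = (47.7 + 47.4 + 47.7 + 48.5 + 48.8 + 47.7 + 48.7) / 7 = 336.5000 / 7 = 48.0714
R̄ = (3.8 + 3.3 + 3.2 + 3.5 + 2.5 + 2.0 + 2.2) / 7 = 20.5000 / 7 = 2.9286
LCL = X̄̄ − A₂·R̄ = 48.0714 − 1.023 × 2.9286 = 45.0755

45.08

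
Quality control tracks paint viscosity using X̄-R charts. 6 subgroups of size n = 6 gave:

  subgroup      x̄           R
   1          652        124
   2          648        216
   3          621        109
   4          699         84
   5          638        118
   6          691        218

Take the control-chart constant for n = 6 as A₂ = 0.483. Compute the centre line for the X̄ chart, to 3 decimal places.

X̄̄ = (652 + 648 + 621 + 699 + 638 + 691) / 6 = 3949.0000 / 6 = 658.1667
CL = X̄̄ = 658.1667

658.167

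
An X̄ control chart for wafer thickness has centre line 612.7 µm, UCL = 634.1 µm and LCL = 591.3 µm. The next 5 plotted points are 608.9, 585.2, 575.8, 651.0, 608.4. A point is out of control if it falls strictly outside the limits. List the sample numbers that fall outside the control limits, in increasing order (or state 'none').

2, 3, 4

Compare each point to [591.3, 634.1]: sample 2 = 585.2 < LCL; sample 3 = 575.8 < LCL; sample 4 = 651.0 > UCL.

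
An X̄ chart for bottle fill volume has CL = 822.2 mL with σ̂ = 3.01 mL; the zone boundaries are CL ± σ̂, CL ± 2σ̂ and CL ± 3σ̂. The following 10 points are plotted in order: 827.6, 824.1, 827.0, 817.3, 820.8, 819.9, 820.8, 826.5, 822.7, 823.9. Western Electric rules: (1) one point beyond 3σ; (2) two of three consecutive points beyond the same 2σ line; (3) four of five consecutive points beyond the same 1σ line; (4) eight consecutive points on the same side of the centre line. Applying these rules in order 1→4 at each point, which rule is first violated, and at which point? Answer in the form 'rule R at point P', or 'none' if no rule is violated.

none

Zone of each point (C = within 1σ̂, B = 1σ̂–2σ̂, A = 2σ̂–3σ̂, * = beyond 3σ̂; sign = side of CL): 1:+B, 2:+C, 3:+B, 4:-B, 5:-C, 6:-C, 7:-C, 8:+B, 9:+C, 10:+C
No rule fires across all 10 points.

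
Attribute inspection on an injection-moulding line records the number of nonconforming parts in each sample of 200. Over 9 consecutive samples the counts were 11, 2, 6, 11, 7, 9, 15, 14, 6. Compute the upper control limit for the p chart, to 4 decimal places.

0.0890

p̄ = Σdᵢ / (k·n) = 81 / (9 × 200) = 0.04500
UCL = p̄ + 3·√(p̄(1−p̄)/n) = 0.04500 + 3 × √(0.04500×0.95500/200) = 0.04500 + 3 × 0.01466 = 0.08898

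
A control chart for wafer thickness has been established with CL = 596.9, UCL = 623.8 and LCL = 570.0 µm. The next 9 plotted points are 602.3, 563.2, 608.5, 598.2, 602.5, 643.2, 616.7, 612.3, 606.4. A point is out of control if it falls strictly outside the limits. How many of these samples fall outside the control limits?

Compare each point to [570.0, 623.8]: sample 2 = 563.2 < LCL; sample 6 = 643.2 > UCL.

2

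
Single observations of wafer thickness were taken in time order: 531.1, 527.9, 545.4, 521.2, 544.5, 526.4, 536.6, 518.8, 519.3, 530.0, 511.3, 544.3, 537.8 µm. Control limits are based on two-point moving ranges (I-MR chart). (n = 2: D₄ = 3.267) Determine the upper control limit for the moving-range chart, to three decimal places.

50.012

Moving ranges: 3.2, 17.5, 24.2, 23.3, 18.1, 10.2, 17.8, 0.5, 10.7, 18.7, 33.0, 6.5; M̄R̄ = 183.7000 / 12 = 15.3083
UCL_MR = D₄·M̄R̄ = 3.267 × 15.3083 = 50.0123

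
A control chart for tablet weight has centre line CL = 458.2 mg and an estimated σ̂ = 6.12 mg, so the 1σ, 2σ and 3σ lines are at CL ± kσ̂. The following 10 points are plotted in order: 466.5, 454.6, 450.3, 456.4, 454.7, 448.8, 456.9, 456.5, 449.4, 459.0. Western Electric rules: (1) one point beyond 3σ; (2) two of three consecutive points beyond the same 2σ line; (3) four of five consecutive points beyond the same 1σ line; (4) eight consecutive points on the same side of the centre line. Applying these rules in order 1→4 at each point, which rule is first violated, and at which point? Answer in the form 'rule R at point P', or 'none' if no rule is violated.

rule 4 at point 9

Zone of each point (C = within 1σ̂, B = 1σ̂–2σ̂, A = 2σ̂–3σ̂, * = beyond 3σ̂; sign = side of CL): 1:+B, 2:-C, 3:-B, 4:-C, 5:-C, 6:-B, 7:-C, 8:-C, 9:-B, 10:+C
Rule 4 (eight consecutive points on the same side of the centre line) is satisfied at point 9.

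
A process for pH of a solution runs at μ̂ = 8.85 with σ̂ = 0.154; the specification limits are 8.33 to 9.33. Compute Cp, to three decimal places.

1.082

Cp = (USL − LSL) / (6σ̂) = (9.33 − 8.33) / (6 × 0.154) = 1.0000 / 0.9240 = 1.0823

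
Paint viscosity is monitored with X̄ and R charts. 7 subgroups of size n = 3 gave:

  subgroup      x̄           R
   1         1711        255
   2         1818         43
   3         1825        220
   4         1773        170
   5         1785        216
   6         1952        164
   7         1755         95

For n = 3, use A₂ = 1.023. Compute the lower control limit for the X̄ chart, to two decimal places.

1632.75

X̄̄ = (1711 + 1818 + 1825 + 1773 + 1785 + 1952 + 1755) / 7 = 12619.0000 / 7 = 1802.7143
R̄ = (255 + 43 + 220 + 170 + 216 + 164 + 95) / 7 = 1163.0000 / 7 = 166.1429
LCL = X̄̄ − A₂·R̄ = 1802.7143 − 1.023 × 166.1429 = 1632.7501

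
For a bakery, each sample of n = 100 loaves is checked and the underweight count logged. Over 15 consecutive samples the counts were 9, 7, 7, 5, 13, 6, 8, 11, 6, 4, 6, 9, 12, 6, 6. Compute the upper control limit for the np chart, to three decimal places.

15.649

p̄ = Σdᵢ / (k·n) = 115 / (15 × 100) = 0.07667
UCL = np̄ + 3·√(np̄(1−p̄)) = 7.6667 + 3 × √(7.6667×0.92333) = 7.6667 + 3 × 2.6606 = 15.6485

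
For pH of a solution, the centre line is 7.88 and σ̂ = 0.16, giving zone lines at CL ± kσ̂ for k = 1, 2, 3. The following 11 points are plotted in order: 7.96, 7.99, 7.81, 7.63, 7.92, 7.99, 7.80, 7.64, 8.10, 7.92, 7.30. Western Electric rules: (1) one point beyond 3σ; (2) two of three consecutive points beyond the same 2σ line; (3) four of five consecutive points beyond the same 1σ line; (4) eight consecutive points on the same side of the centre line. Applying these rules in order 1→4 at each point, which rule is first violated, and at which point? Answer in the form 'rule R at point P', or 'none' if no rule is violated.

rule 1 at point 11

Zone of each point (C = within 1σ̂, B = 1σ̂–2σ̂, A = 2σ̂–3σ̂, * = beyond 3σ̂; sign = side of CL): 1:+C, 2:+C, 3:-C, 4:-B, 5:+C, 6:+C, 7:-C, 8:-B, 9:+B, 10:+C, 11:-*
Rule 1 (one point beyond the 3σ limits) is satisfied at point 11.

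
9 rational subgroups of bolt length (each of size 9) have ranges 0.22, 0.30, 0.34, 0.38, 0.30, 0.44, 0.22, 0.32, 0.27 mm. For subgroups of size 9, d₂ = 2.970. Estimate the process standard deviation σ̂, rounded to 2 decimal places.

0.10

R̄ = (0.22 + 0.30 + 0.34 + 0.38 + 0.30 + 0.44 + 0.22 + 0.32 + 0.27) / 9 = 0.3100
σ̂ = R̄ / d₂ = 0.3100 / 2.970 = 0.1044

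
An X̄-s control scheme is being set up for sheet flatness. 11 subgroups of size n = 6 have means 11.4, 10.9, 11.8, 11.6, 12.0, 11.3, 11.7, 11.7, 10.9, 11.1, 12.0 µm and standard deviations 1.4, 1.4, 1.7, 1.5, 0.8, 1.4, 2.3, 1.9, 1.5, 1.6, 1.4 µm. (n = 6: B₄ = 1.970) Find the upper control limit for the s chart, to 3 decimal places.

3.027

s̄ = (1.4 + 1.4 + 1.7 + 1.5 + 0.8 + 1.4 + 2.3 + 1.9 + 1.5 + 1.6 + 1.4) / 11 = 1.5364
UCL_s = B₄·s̄ = 1.970 × 1.5364 = 3.0266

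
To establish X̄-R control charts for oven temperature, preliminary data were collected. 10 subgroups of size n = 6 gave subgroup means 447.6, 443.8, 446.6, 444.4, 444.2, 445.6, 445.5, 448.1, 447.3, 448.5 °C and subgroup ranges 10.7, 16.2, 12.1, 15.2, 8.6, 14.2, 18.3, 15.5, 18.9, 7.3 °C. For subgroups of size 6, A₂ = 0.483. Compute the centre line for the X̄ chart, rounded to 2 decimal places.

446.16

X̄̄ = (447.6 + 443.8 + 446.6 + 444.4 + 444.2 + 445.6 + 445.5 + 448.1 + 447.3 + 448.5) / 10 = 4461.6000 / 10 = 446.1600
CL = X̄̄ = 446.1600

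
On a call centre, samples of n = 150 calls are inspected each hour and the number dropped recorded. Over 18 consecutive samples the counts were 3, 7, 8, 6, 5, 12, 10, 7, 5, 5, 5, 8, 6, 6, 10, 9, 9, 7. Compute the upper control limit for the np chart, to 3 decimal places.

14.919

p̄ = Σdᵢ / (k·n) = 128 / (18 × 150) = 0.04741
UCL = np̄ + 3·√(np̄(1−p̄)) = 7.1111 + 3 × √(7.1111×0.95259) = 7.1111 + 3 × 2.6027 = 14.9192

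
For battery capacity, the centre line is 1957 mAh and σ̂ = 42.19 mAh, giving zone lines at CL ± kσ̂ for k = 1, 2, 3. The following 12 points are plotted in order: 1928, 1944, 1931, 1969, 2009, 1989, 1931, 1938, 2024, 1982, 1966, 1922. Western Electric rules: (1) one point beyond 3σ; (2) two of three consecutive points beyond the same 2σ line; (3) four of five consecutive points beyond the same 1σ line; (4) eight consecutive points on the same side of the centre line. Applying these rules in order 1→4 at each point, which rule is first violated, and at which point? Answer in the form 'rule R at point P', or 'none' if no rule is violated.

none

Zone of each point (C = within 1σ̂, B = 1σ̂–2σ̂, A = 2σ̂–3σ̂, * = beyond 3σ̂; sign = side of CL): 1:-C, 2:-C, 3:-C, 4:+C, 5:+B, 6:+C, 7:-C, 8:-C, 9:+B, 10:+C, 11:+C, 12:-C
No rule fires across all 12 points.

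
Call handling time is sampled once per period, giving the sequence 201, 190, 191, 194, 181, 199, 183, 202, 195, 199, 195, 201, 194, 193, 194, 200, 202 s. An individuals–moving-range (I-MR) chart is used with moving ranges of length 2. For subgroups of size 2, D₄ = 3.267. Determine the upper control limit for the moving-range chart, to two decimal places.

Moving ranges: 11, 1, 3, 13, 18, 16, 19, 7, 4, 4, 6, 7, 1, 1, 6, 2; M̄R̄ = 119.0000 / 16 = 7.4375
UCL_MR = D₄·M̄R̄ = 3.267 × 7.4375 = 24.2983

24.30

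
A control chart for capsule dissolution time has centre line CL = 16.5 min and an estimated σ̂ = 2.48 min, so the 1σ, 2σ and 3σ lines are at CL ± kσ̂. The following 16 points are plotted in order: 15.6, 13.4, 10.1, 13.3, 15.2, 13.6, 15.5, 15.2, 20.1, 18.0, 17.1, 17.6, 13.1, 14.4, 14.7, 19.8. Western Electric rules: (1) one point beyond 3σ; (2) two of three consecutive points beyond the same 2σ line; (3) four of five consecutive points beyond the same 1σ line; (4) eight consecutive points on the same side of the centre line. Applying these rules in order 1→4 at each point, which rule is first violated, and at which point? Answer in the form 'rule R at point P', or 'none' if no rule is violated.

Zone of each point (C = within 1σ̂, B = 1σ̂–2σ̂, A = 2σ̂–3σ̂, * = beyond 3σ̂; sign = side of CL): 1:-C, 2:-B, 3:-A, 4:-B, 5:-C, 6:-B, 7:-C, 8:-C, 9:+B, 10:+C, 11:+C, 12:+C, 13:-B, 14:-C, 15:-C, 16:+B
Rule 3 (four of five consecutive points beyond the same 1σ limit) is satisfied at point 6.

rule 3 at point 6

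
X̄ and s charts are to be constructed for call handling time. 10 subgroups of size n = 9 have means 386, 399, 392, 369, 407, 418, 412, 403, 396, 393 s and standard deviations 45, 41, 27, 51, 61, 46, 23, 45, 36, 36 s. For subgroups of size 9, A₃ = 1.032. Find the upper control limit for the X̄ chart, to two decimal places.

439.92

X̄̄ = (386 + 399 + 392 + 369 + 407 + 418 + 412 + 403 + 396 + 393) / 10 = 397.5000
s̄ = (45 + 41 + 27 + 51 + 61 + 46 + 23 + 45 + 36 + 36) / 10 = 41.1000
UCL = X̄̄ + A₃·s̄ = 397.5000 + 1.032 × 41.1000 = 439.9152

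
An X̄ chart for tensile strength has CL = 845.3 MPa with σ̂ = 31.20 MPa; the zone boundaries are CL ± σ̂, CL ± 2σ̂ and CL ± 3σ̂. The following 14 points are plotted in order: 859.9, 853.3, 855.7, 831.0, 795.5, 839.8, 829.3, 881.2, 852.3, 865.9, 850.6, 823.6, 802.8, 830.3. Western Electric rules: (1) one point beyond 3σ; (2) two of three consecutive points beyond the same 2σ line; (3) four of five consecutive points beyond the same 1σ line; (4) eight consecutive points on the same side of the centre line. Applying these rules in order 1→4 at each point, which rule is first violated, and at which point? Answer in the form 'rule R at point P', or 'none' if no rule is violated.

Zone of each point (C = within 1σ̂, B = 1σ̂–2σ̂, A = 2σ̂–3σ̂, * = beyond 3σ̂; sign = side of CL): 1:+C, 2:+C, 3:+C, 4:-C, 5:-B, 6:-C, 7:-C, 8:+B, 9:+C, 10:+C, 11:+C, 12:-C, 13:-B, 14:-C
No rule fires across all 14 points.

none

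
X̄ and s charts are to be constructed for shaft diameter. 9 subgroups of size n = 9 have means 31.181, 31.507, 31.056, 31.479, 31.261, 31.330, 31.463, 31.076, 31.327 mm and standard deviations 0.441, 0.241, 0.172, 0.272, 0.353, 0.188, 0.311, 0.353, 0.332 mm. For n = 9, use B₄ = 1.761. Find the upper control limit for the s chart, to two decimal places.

0.52

s̄ = (0.441 + 0.241 + 0.172 + 0.272 + 0.353 + 0.188 + 0.311 + 0.353 + 0.332) / 9 = 0.2959
UCL_s = B₄·s̄ = 1.761 × 0.2959 = 0.5211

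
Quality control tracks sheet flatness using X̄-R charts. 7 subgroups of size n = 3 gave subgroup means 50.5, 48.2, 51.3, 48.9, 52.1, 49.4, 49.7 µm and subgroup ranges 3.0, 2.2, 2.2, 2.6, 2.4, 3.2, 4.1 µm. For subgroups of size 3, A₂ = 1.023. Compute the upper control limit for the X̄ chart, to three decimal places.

52.893

X̄̄ = (50.5 + 48.2 + 51.3 + 48.9 + 52.1 + 49.4 + 49.7) / 7 = 350.1000 / 7 = 50.0143
R̄ = (3.0 + 2.2 + 2.2 + 2.6 + 2.4 + 3.2 + 4.1) / 7 = 19.7000 / 7 = 2.8143
UCL = X̄̄ + A₂·R̄ = 50.0143 + 1.023 × 2.8143 = 52.8933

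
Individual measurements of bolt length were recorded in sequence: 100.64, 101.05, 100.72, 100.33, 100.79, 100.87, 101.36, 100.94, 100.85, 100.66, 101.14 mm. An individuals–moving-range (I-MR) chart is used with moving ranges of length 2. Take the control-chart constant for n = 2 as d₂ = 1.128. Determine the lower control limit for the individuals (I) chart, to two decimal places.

X̄ = (100.64 + 101.05 + 100.72 + 100.33 + 100.79 + 100.87 + 101.36 + 100.94 + 100.85 + 100.66 + 101.14) / 11 = 100.8500
Moving ranges: 0.41, 0.33, 0.39, 0.46, 0.08, 0.49, 0.42, 0.09, 0.19, 0.48; M̄R̄ = 3.3400 / 10 = 0.3340
LCL = X̄ − 3·M̄R̄/d₂ = 100.8500 − 3 × 0.3340 / 1.128 = 99.9617

99.96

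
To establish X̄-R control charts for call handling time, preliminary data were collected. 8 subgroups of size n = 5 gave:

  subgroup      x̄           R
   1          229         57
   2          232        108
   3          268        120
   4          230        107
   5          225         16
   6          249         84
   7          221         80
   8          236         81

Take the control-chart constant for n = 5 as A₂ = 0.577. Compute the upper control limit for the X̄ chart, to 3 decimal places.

X̄̄ = (229 + 232 + 268 + 230 + 225 + 249 + 221 + 236) / 8 = 1890.0000 / 8 = 236.2500
R̄ = (57 + 108 + 120 + 107 + 16 + 84 + 80 + 81) / 8 = 653.0000 / 8 = 81.6250
UCL = X̄̄ + A₂·R̄ = 236.2500 + 0.577 × 81.6250 = 283.3476

283.348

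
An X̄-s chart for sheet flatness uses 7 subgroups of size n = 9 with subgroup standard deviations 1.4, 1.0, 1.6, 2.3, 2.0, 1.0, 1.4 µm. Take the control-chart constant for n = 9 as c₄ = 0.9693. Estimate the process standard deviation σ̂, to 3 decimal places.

1.577

s̄ = (1.4 + 1.0 + 1.6 + 2.3 + 2.0 + 1.0 + 1.4) / 7 = 1.5286
σ̂ = s̄ / c₄ = 1.5286 / 0.9693 = 1.5770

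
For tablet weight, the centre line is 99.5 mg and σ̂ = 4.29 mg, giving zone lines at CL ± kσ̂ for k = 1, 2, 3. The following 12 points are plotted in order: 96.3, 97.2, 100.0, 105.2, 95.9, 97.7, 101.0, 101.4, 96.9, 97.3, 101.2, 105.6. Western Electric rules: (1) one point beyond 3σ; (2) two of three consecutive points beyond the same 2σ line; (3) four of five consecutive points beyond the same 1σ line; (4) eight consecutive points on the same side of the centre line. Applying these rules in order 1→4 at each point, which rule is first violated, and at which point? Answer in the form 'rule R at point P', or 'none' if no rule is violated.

none

Zone of each point (C = within 1σ̂, B = 1σ̂–2σ̂, A = 2σ̂–3σ̂, * = beyond 3σ̂; sign = side of CL): 1:-C, 2:-C, 3:+C, 4:+B, 5:-C, 6:-C, 7:+C, 8:+C, 9:-C, 10:-C, 11:+C, 12:+B
No rule fires across all 12 points.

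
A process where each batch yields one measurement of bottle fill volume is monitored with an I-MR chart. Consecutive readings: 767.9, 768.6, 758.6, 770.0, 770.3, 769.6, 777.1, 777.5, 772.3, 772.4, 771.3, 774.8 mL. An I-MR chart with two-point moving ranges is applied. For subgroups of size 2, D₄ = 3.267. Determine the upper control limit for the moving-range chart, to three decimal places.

12.147

Moving ranges: 0.7, 10.0, 11.4, 0.3, 0.7, 7.5, 0.4, 5.2, 0.1, 1.1, 3.5; M̄R̄ = 40.9000 / 11 = 3.7182
UCL_MR = D₄·M̄R̄ = 3.267 × 3.7182 = 12.1473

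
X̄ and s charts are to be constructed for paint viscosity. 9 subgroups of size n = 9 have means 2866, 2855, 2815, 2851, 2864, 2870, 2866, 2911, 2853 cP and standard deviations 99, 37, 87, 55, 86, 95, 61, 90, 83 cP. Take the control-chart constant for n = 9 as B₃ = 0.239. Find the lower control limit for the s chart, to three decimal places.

s̄ = (99 + 37 + 87 + 55 + 86 + 95 + 61 + 90 + 83) / 9 = 77.0000
LCL_s = B₃·s̄ = 0.239 × 77.0000 = 18.4030

18.403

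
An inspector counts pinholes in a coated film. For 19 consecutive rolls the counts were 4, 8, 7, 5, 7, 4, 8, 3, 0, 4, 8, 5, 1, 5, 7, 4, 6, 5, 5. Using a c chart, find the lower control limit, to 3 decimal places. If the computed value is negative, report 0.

c̄ = (4 + 8 + 7 + 5 + 7 + 4 + 8 + 3 + 0 + 4 + 8 + 5 + 1 + 5 + 7 + 4 + 6 + 5 + 5) / 19 = 96 / 19 = 5.0526
LCL = c̄ − 3√c̄ = 5.0526 − 3 × 2.2478 = -1.6908 → 0 (cannot be negative)

0.000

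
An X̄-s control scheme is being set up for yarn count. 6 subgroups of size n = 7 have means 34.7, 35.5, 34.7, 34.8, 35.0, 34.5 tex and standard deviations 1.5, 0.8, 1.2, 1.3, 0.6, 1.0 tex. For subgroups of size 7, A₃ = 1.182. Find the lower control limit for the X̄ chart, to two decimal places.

33.61

X̄̄ = (34.7 + 35.5 + 34.7 + 34.8 + 35.0 + 34.5) / 6 = 34.8667
s̄ = (1.5 + 0.8 + 1.2 + 1.3 + 0.6 + 1.0) / 6 = 1.0667
LCL = X̄̄ − A₃·s̄ = 34.8667 − 1.182 × 1.0667 = 33.6059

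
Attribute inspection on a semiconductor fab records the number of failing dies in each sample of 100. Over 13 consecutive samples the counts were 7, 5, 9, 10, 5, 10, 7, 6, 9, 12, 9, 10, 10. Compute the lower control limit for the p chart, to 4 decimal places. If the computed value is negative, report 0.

p̄ = Σdᵢ / (k·n) = 109 / (13 × 100) = 0.08385
LCL = p̄ − 3·√(p̄(1−p̄)/n) = 0.08385 − 3 × 0.02772 = 0.00070

0.0007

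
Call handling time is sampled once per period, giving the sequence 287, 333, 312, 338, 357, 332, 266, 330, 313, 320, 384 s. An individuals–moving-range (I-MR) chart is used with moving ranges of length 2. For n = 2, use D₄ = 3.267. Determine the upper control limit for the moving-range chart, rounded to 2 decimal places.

Moving ranges: 46, 21, 26, 19, 25, 66, 64, 17, 7, 64; M̄R̄ = 355.0000 / 10 = 35.5000
UCL_MR = D₄·M̄R̄ = 3.267 × 35.5000 = 115.9785

115.98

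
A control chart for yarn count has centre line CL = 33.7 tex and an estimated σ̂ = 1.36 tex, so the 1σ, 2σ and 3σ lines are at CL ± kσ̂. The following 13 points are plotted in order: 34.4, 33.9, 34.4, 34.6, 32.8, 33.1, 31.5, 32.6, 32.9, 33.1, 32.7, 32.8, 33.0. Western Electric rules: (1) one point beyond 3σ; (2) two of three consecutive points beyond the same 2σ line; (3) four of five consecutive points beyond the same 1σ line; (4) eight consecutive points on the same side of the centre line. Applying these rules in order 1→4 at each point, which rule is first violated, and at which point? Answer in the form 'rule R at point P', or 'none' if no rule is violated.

Zone of each point (C = within 1σ̂, B = 1σ̂–2σ̂, A = 2σ̂–3σ̂, * = beyond 3σ̂; sign = side of CL): 1:+C, 2:+C, 3:+C, 4:+C, 5:-C, 6:-C, 7:-B, 8:-C, 9:-C, 10:-C, 11:-C, 12:-C, 13:-C
Rule 4 (eight consecutive points on the same side of the centre line) is satisfied at point 12.

rule 4 at point 12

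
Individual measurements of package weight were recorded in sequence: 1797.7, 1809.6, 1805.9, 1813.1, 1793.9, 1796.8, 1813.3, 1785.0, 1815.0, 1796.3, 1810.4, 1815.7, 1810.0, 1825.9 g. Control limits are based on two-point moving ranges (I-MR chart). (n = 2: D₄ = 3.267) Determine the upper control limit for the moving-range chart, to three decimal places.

45.085

Moving ranges: 11.9, 3.7, 7.2, 19.2, 2.9, 16.5, 28.3, 30.0, 18.7, 14.1, 5.3, 5.7, 15.9; M̄R̄ = 179.4000 / 13 = 13.8000
UCL_MR = D₄·M̄R̄ = 3.267 × 13.8000 = 45.0846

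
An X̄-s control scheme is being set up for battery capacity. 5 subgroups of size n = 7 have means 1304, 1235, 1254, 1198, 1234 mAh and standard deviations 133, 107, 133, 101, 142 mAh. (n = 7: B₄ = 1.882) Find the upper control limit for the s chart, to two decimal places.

231.86

s̄ = (133 + 107 + 133 + 101 + 142) / 5 = 123.2000
UCL_s = B₄·s̄ = 1.882 × 123.2000 = 231.8624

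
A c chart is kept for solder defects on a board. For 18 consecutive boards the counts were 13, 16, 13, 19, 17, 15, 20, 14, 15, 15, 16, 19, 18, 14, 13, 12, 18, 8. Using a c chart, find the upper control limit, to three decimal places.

c̄ = (13 + 16 + 13 + 19 + 17 + 15 + 20 + 14 + 15 + 15 + 16 + 19 + 18 + 14 + 13 + 12 + 18 + 8) / 18 = 275 / 18 = 15.2778
UCL = c̄ + 3√c̄ = 15.2778 + 3 × √15.2778 = 15.2778 + 3 × 3.9087 = 27.0038

27.004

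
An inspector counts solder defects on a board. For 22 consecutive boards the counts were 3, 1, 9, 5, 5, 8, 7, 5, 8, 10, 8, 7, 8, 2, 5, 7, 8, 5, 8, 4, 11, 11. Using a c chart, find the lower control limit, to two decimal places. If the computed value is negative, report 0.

c̄ = (3 + 1 + 9 + 5 + 5 + 8 + 7 + 5 + 8 + 10 + 8 + 7 + 8 + 2 + 5 + 7 + 8 + 5 + 8 + 4 + 11 + 11) / 22 = 145 / 22 = 6.5909
LCL = c̄ − 3√c̄ = 6.5909 − 3 × 2.5673 = -1.1109 → 0 (cannot be negative)

0.00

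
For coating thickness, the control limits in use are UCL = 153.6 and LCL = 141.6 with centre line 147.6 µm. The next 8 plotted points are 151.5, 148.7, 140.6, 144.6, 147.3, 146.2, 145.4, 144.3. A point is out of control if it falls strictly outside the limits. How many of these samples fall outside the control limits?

Compare each point to [141.6, 153.6]: sample 3 = 140.6 < LCL.

1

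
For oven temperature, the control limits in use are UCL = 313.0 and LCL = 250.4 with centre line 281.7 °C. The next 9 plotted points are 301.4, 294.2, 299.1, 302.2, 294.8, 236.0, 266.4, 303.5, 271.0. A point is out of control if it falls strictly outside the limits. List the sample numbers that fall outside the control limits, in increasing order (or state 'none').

Compare each point to [250.4, 313.0]: sample 6 = 236.0 < LCL.

6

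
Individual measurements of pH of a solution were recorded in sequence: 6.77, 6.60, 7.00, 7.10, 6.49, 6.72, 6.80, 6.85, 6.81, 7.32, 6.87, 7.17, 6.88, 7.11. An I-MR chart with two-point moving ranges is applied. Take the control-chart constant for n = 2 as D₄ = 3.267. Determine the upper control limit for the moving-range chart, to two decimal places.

0.87

Moving ranges: 0.17, 0.40, 0.10, 0.61, 0.23, 0.08, 0.05, 0.04, 0.51, 0.45, 0.30, 0.29, 0.23; M̄R̄ = 3.4600 / 13 = 0.2662
UCL_MR = D₄·M̄R̄ = 3.267 × 0.2662 = 0.8695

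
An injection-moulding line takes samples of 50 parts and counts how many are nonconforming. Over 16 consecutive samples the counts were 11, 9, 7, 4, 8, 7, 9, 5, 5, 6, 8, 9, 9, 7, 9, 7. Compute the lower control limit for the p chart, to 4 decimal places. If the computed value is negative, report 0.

0.0000

p̄ = Σdᵢ / (k·n) = 120 / (16 × 50) = 0.15000
LCL = p̄ − 3·√(p̄(1−p̄)/n) = 0.15000 − 3 × 0.05050 = -0.00149 → 0 (negative, so LCL = 0)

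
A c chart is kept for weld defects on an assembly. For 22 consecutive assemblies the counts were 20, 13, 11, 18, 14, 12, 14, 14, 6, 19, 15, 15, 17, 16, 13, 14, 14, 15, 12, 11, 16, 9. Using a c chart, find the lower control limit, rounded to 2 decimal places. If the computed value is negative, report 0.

2.78

c̄ = (20 + 13 + 11 + 18 + 14 + 12 + 14 + 14 + 6 + 19 + 15 + 15 + 17 + 16 + 13 + 14 + 14 + 15 + 12 + 11 + 16 + 9) / 22 = 308 / 22 = 14.0000
LCL = c̄ − 3√c̄ = 14.0000 − 3 × 3.7417 = 2.7750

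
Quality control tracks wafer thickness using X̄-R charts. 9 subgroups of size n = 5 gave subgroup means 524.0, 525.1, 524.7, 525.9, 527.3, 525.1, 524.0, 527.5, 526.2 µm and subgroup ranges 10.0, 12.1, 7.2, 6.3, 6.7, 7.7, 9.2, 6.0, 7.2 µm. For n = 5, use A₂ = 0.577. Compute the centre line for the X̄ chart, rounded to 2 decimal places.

X̄̄ = (524.0 + 525.1 + 524.7 + 525.9 + 527.3 + 525.1 + 524.0 + 527.5 + 526.2) / 9 = 4729.8000 / 9 = 525.5333
CL = X̄̄ = 525.5333

525.53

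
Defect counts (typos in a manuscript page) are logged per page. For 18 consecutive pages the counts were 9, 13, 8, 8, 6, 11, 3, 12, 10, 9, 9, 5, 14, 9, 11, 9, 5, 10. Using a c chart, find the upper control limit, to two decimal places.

c̄ = (9 + 13 + 8 + 8 + 6 + 11 + 3 + 12 + 10 + 9 + 9 + 5 + 14 + 9 + 11 + 9 + 5 + 10) / 18 = 161 / 18 = 8.9444
UCL = c̄ + 3√c̄ = 8.9444 + 3 × √8.9444 = 8.9444 + 3 × 2.9907 = 17.9166

17.92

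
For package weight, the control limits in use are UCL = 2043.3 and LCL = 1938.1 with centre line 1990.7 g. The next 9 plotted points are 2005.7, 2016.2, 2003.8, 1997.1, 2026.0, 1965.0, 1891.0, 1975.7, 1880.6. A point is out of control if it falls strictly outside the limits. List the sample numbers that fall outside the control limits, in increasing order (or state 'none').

Compare each point to [1938.1, 2043.3]: sample 7 = 1891.0 < LCL; sample 9 = 1880.6 < LCL.

7, 9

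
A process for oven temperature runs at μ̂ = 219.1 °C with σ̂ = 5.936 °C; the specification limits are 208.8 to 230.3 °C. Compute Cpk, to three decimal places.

0.578

Cpu = (USL − μ̂) / (3σ̂) = (230.3 − 219.1) / (3 × 5.936) = 0.6289; Cpl = (μ̂ − LSL) / (3σ̂) = (219.1 − 208.8) / (3 × 5.936) = 0.5784; Cpk = min(Cpu, Cpl) = 0.5784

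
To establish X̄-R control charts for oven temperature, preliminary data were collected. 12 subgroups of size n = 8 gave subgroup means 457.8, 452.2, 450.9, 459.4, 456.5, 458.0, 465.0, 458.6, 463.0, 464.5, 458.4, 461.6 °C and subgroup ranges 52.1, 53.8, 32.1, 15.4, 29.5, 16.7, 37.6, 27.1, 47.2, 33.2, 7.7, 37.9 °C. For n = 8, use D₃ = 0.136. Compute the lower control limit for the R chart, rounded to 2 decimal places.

R̄ = (52.1 + 53.8 + 32.1 + 15.4 + 29.5 + 16.7 + 37.6 + 27.1 + 47.2 + 33.2 + 7.7 + 37.9) / 12 = 390.3000 / 12 = 32.5250
LCL_R = D₃·R̄ = 0.136 × 32.5250 = 4.4234

4.42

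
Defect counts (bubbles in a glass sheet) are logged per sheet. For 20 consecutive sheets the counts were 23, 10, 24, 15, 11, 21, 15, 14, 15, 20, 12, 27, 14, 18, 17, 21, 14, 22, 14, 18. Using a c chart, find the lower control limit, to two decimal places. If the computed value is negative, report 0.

c̄ = (23 + 10 + 24 + 15 + 11 + 21 + 15 + 14 + 15 + 20 + 12 + 27 + 14 + 18 + 17 + 21 + 14 + 22 + 14 + 18) / 20 = 345 / 20 = 17.2500
LCL = c̄ − 3√c̄ = 17.2500 − 3 × 4.1533 = 4.7901

4.79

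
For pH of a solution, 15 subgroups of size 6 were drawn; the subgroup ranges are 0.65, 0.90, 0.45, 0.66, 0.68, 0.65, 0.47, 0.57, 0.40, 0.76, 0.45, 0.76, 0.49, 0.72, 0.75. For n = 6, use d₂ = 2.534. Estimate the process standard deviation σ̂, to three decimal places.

R̄ = (0.65 + 0.90 + 0.45 + 0.66 + 0.68 + 0.65 + 0.47 + 0.57 + 0.40 + 0.76 + 0.45 + 0.76 + 0.49 + 0.72 + 0.75) / 15 = 0.6240
σ̂ = R̄ / d₂ = 0.6240 / 2.534 = 0.2463

0.246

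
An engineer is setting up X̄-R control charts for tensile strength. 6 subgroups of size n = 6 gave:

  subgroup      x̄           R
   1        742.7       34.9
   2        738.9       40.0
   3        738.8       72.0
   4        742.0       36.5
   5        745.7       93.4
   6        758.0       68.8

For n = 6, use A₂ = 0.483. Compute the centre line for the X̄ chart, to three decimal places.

X̄̄ = (742.7 + 738.9 + 738.8 + 742.0 + 745.7 + 758.0) / 6 = 4466.1000 / 6 = 744.3500
CL = X̄̄ = 744.3500

744.350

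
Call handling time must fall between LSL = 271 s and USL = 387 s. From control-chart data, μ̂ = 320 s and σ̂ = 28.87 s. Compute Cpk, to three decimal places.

0.566

Cpu = (USL − μ̂) / (3σ̂) = (387 − 320) / (3 × 28.87) = 0.7736; Cpl = (μ̂ − LSL) / (3σ̂) = (320 − 271) / (3 × 28.87) = 0.5658; Cpk = min(Cpu, Cpl) = 0.5658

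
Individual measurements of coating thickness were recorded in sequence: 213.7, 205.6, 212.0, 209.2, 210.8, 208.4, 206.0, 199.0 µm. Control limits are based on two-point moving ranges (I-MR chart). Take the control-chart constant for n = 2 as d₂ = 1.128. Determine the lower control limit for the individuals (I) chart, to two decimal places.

196.42

X̄ = (213.7 + 205.6 + 212.0 + 209.2 + 210.8 + 208.4 + 206.0 + 199.0) / 8 = 208.0875
Moving ranges: 8.1, 6.4, 2.8, 1.6, 2.4, 2.4, 7.0; M̄R̄ = 30.7000 / 7 = 4.3857
LCL = X̄ − 3·M̄R̄/d₂ = 208.0875 − 3 × 4.3857 / 1.128 = 196.4234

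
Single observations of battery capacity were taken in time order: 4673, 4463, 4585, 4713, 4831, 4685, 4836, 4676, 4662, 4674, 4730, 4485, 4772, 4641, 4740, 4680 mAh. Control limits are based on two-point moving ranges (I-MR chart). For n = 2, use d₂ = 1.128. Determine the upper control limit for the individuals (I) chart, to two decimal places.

X̄ = (4673 + 4463 + 4585 + 4713 + 4831 + 4685 + 4836 + 4676 + 4662 + 4674 + 4730 + 4485 + 4772 + 4641 + 4740 + 4680) / 16 = 4677.8750
Moving ranges: 210, 122, 128, 118, 146, 151, 160, 14, 12, 56, 245, 287, 131, 99, 60; M̄R̄ = 1939.0000 / 15 = 129.2667
UCL = X̄ + 3·M̄R̄/d₂ = 4677.8750 + 3 × 129.2667 / 1.128 = 5021.6693

5021.67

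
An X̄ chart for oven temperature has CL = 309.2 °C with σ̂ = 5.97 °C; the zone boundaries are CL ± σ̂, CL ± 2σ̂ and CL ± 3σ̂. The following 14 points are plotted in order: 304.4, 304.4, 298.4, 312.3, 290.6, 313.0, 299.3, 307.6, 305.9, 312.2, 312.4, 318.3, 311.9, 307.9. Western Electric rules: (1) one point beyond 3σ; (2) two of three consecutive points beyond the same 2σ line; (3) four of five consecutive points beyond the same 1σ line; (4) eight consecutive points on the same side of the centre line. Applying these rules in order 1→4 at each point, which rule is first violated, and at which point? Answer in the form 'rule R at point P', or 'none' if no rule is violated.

rule 1 at point 5

Zone of each point (C = within 1σ̂, B = 1σ̂–2σ̂, A = 2σ̂–3σ̂, * = beyond 3σ̂; sign = side of CL): 1:-C, 2:-C, 3:-B, 4:+C, 5:-*, 6:+C, 7:-B, 8:-C, 9:-C, 10:+C, 11:+C, 12:+B, 13:+C, 14:-C
Rule 1 (one point beyond the 3σ limits) is satisfied at point 5.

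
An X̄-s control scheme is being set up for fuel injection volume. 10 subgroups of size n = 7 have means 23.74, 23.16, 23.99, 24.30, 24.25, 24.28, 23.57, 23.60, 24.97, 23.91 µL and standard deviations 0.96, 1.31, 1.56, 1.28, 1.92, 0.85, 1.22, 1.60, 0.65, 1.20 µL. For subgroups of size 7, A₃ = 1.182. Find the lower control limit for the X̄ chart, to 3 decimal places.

22.494

X̄̄ = (23.74 + 23.16 + 23.99 + 24.30 + 24.25 + 24.28 + 23.57 + 23.60 + 24.97 + 23.91) / 10 = 23.9770
s̄ = (0.96 + 1.31 + 1.56 + 1.28 + 1.92 + 0.85 + 1.22 + 1.60 + 0.65 + 1.20) / 10 = 1.2550
LCL = X̄̄ − A₃·s̄ = 23.9770 − 1.182 × 1.2550 = 22.4936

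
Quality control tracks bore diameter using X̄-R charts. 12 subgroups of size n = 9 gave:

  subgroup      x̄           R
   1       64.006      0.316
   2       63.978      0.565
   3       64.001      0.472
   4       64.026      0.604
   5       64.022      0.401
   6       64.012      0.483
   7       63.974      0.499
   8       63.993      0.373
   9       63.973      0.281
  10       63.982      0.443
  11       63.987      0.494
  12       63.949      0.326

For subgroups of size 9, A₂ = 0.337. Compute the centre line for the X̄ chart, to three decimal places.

63.992

X̄̄ = (64.006 + 63.978 + 64.001 + 64.026 + 64.022 + 64.012 + 63.974 + 63.993 + 63.973 + 63.982 + 63.987 + 63.949) / 12 = 767.9030 / 12 = 63.9919
CL = X̄̄ = 63.9919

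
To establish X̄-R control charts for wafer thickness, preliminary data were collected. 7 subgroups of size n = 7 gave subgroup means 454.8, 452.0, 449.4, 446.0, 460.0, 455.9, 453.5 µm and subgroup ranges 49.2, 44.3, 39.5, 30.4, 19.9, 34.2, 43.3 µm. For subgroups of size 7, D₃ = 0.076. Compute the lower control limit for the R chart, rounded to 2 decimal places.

R̄ = (49.2 + 44.3 + 39.5 + 30.4 + 19.9 + 34.2 + 43.3) / 7 = 260.8000 / 7 = 37.2571
LCL_R = D₃·R̄ = 0.076 × 37.2571 = 2.8315

2.83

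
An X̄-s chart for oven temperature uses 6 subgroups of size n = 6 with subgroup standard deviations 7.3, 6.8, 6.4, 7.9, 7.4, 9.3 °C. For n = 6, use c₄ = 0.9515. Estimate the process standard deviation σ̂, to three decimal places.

s̄ = (7.3 + 6.8 + 6.4 + 7.9 + 7.4 + 9.3) / 6 = 7.5167
σ̂ = s̄ / c₄ = 7.5167 / 0.9515 = 7.8998

7.900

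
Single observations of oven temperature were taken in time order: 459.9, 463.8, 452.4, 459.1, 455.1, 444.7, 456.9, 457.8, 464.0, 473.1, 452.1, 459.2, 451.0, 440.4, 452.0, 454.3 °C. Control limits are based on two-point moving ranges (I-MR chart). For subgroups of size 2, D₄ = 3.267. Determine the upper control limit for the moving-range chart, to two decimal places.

27.36

Moving ranges: 3.9, 11.4, 6.7, 4.0, 10.4, 12.2, 0.9, 6.2, 9.1, 21.0, 7.1, 8.2, 10.6, 11.6, 2.3; M̄R̄ = 125.6000 / 15 = 8.3733
UCL_MR = D₄·M̄R̄ = 3.267 × 8.3733 = 27.3557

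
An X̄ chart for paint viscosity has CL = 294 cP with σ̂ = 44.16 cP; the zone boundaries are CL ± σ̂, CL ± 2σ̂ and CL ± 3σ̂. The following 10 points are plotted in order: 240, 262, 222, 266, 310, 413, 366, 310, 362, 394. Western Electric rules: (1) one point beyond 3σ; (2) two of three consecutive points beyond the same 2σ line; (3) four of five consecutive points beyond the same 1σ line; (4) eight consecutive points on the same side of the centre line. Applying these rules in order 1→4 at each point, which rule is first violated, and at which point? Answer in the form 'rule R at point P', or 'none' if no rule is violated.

Zone of each point (C = within 1σ̂, B = 1σ̂–2σ̂, A = 2σ̂–3σ̂, * = beyond 3σ̂; sign = side of CL): 1:-B, 2:-C, 3:-B, 4:-C, 5:+C, 6:+A, 7:+B, 8:+C, 9:+B, 10:+A
Rule 3 (four of five consecutive points beyond the same 1σ limit) is satisfied at point 10.

rule 3 at point 10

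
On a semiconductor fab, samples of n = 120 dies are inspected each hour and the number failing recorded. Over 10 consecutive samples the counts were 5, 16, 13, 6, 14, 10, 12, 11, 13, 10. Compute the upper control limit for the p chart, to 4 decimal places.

p̄ = Σdᵢ / (k·n) = 110 / (10 × 120) = 0.09167
UCL = p̄ + 3·√(p̄(1−p̄)/n) = 0.09167 + 3 × √(0.09167×0.90833/120) = 0.09167 + 3 × 0.02634 = 0.17069

0.1707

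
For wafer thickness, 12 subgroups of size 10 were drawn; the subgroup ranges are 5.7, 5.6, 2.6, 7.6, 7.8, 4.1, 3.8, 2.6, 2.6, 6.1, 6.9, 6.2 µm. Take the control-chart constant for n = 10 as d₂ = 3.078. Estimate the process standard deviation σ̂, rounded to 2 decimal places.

R̄ = (5.7 + 5.6 + 2.6 + 7.6 + 7.8 + 4.1 + 3.8 + 2.6 + 2.6 + 6.1 + 6.9 + 6.2) / 12 = 5.1333
σ̂ = R̄ / d₂ = 5.1333 / 3.078 = 1.6677

1.67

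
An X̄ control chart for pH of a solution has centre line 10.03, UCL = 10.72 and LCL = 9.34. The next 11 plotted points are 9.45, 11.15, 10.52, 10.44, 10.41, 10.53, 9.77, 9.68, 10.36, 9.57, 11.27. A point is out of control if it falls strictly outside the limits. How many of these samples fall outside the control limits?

2

Compare each point to [9.34, 10.72]: sample 2 = 11.15 > UCL; sample 11 = 11.27 > UCL.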